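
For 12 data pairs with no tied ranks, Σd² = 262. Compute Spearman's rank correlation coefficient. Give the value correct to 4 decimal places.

0.0839

ρ = 1 − 6Σd² / [n(n²−1)] = 1 − 6×262 / (12×143)
  = 1 − 1572/1716 = 1 − 0.91608 ≈ 0.0839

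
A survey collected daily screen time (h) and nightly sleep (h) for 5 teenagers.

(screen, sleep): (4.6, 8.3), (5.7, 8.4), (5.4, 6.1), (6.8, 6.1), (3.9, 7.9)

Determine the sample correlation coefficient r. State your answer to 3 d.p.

-0.586

n = 5, Σx = 26.4, Σy = 36.8, Σx² = 144.26, Σy² = 276.28, Σxy = 191.29
nΣxy − ΣxΣy = 956.45 − 971.52 = -15.07
nΣx² − (Σx)² = 721.3 − 696.96 = 24.34; nΣy² − (Σy)² = 1381.4 − 1354.24 = 27.16
r = -15.07 / √(24.34 × 27.16) = -15.07 / 25.7114 ≈ -0.586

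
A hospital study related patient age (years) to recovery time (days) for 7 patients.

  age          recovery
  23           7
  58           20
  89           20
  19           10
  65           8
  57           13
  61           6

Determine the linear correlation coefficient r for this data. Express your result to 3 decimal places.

n = 7, Σx = 372, Σy = 84, Σx² = 23370, Σy² = 1218, Σxy = 4918
nΣxy − ΣxΣy = 34426 − 31248 = 3178
nΣx² − (Σx)² = 163590 − 138384 = 25206; nΣy² − (Σy)² = 8526 − 7056 = 1470
r = 3178 / √(25206 × 1470) = 3178 / 6087.1028 ≈ 0.522

0.522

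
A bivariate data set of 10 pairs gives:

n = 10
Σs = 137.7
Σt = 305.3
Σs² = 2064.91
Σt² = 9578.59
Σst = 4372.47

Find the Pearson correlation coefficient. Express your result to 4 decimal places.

r = (nΣst − ΣsΣt) / √[(nΣs² − (Σs)²)(nΣt² − (Σt)²)]
Numerator: 10×4372.47 − 137.7×305.3 = 1684.89
Denominator: √[(20649.1 − 18961.29)(95785.9 − 93208.09)] = √[1687.81 × 2577.81] = 2085.8700
r = 1684.89 / 2085.8700 ≈ 0.8078

0.8078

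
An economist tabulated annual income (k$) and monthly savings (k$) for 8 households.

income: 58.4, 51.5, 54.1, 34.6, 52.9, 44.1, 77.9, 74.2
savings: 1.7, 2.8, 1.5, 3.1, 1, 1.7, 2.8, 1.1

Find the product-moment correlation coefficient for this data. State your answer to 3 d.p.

-0.231

n = 8, Σx = 447.7, Σy = 15.7, Σx² = 26504.05, Σy² = 35.53, Σxy = 859.5
nΣxy − ΣxΣy = 6876 − 7028.89 = -152.89
nΣx² − (Σx)² = 212032.4 − 200435.29 = 11597.11; nΣy² − (Σy)² = 284.24 − 246.49 = 37.75
r = -152.89 / √(11597.11 × 37.75) = -152.89 / 661.6577 ≈ -0.231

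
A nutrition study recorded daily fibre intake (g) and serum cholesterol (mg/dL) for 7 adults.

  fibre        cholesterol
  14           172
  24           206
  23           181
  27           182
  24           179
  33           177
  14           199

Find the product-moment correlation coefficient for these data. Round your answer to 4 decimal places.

-0.1681

n = 7, Σx = 159, Σy = 1296, Σx² = 3891, Σy² = 240876, Σxy = 29352
nΣxy − ΣxΣy = 205464 − 206064 = -600
nΣx² − (Σx)² = 27237 − 25281 = 1956; nΣy² − (Σy)² = 1686132 − 1679616 = 6516
r = -600 / √(1956 × 6516) = -600 / 3570.0555 ≈ -0.1681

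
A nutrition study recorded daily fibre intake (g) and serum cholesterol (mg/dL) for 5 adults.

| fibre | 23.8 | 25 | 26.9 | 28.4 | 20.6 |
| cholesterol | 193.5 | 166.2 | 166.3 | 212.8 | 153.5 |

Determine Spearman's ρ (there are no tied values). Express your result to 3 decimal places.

0.700

Rank fibre: 2, 3, 4, 5, 1
Rank cholesterol: 4, 2, 3, 5, 1
d = rank(fibre) − rank(cholesterol): -2, 1, 1, 0, 0; Σd² = 6
ρ = 1 − 6Σd² / [n(n²−1)] = 1 − 6×6 / (5×24) = 1 − 36/120 ≈ 0.700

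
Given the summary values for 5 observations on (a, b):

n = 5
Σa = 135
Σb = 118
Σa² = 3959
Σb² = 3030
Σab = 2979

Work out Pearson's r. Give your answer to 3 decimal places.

-0.746

r = (nΣab − ΣaΣb) / √[(nΣa² − (Σa)²)(nΣb² − (Σb)²)]
Numerator: 5×2979 − 135×118 = -1035
Denominator: √[(19795 − 18225)(15150 − 13924)] = √[1570 × 1226] = 1387.3788
r = -1035 / 1387.3788 ≈ -0.746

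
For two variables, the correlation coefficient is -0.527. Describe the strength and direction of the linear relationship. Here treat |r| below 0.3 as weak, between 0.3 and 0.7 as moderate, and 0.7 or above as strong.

r = -0.527 < 0 so the relationship is negative.
|r| = 0.527, which falls in the moderate range.

moderate negative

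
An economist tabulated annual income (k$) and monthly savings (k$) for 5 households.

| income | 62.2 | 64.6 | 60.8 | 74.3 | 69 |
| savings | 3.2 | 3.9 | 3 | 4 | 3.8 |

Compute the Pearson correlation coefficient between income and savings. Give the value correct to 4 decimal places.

0.8245

n = 5, Σx = 330.9, Σy = 17.9, Σx² = 22020.13, Σy² = 64.89, Σxy = 1192.78
nΣxy − ΣxΣy = 5963.9 − 5923.11 = 40.79
nΣx² − (Σx)² = 110100.65 − 109494.81 = 605.84; nΣy² − (Σy)² = 324.45 − 320.41 = 4.04
r = 40.79 / √(605.84 × 4.04) = 40.79 / 49.4732 ≈ 0.8245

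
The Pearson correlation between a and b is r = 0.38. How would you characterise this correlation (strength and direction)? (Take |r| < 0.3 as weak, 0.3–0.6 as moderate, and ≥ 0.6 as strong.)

r = 0.38 > 0 so the relationship is positive.
|r| = 0.38, which falls in the moderate range.

moderate positive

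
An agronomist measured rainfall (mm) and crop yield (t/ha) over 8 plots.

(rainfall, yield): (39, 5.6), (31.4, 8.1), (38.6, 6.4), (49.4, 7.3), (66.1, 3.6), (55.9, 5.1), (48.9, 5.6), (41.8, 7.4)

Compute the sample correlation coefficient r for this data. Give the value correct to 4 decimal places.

-0.8046

n = 8, Σx = 371.1, Σy = 49.1, Σx² = 18069.75, Σy² = 316.31, Σxy = 2186.61
nΣxy − ΣxΣy = 17492.88 − 18221.01 = -728.13
nΣx² − (Σx)² = 144558 − 137715.21 = 6842.79; nΣy² − (Σy)² = 2530.48 − 2410.81 = 119.67
r = -728.13 / √(6842.79 × 119.67) = -728.13 / 904.9181 ≈ -0.8046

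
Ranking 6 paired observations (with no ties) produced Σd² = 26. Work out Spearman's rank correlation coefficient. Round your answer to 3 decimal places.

0.257

ρ = 1 − 6Σd² / [n(n²−1)] = 1 − 6×26 / (6×35)
  = 1 − 156/210 = 1 − 0.7429 ≈ 0.257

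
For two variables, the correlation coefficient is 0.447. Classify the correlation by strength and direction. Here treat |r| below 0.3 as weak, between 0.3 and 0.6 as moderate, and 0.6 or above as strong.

moderate positive

r = 0.447 > 0 so the relationship is positive.
|r| = 0.447, which falls in the moderate range.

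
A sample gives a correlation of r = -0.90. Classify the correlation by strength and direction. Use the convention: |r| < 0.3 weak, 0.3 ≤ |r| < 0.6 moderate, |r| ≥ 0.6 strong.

r = -0.90 < 0 so the relationship is negative.
|r| = 0.90, which falls in the strong range.

strong negative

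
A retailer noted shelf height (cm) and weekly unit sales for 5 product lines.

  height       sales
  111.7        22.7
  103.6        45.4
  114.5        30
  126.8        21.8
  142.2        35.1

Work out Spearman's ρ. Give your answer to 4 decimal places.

-0.3000

Rank height: 2, 1, 3, 4, 5
Rank sales: 2, 5, 3, 1, 4
d = rank(height) − rank(sales): 0, -4, 0, 3, 1; Σd² = 26
ρ = 1 − 6Σd² / [n(n²−1)] = 1 − 6×26 / (5×24) = 1 − 156/120 ≈ -0.3000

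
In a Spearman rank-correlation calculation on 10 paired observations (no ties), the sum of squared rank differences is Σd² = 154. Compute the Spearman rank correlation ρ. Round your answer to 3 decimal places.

0.067

ρ = 1 − 6Σd² / [n(n²−1)] = 1 − 6×154 / (10×99)
  = 1 − 924/990 = 1 − 0.9333 ≈ 0.067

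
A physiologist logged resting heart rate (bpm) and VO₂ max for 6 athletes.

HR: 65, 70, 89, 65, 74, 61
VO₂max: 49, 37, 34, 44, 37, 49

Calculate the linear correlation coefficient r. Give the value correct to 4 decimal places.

-0.8448

n = 6, Σx = 424, Σy = 250, Σx² = 30468, Σy² = 10632, Σxy = 17388
nΣxy − ΣxΣy = 104328 − 106000 = -1672
nΣx² − (Σx)² = 182808 − 179776 = 3032; nΣy² − (Σy)² = 63792 − 62500 = 1292
r = -1672 / √(3032 × 1292) = -1672 / 1979.2281 ≈ -0.8448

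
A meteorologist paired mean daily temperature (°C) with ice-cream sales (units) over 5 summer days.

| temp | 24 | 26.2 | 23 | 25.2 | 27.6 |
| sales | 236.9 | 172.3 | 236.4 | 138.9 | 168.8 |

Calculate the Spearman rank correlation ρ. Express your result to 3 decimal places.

Rank temp: 2, 4, 1, 3, 5
Rank sales: 5, 3, 4, 1, 2
d = rank(temp) − rank(sales): -3, 1, -3, 2, 3; Σd² = 32
ρ = 1 − 6Σd² / [n(n²−1)] = 1 − 6×32 / (5×24) = 1 − 192/120 ≈ -0.600

-0.600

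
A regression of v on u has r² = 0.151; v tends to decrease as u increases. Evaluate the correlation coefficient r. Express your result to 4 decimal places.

|r| = √0.151 = 0.3886
The association is negative, so r = −0.3886.

-0.3886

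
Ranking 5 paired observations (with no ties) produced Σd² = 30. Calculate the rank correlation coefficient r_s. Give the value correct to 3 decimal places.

-0.500

ρ = 1 − 6Σd² / [n(n²−1)] = 1 − 6×30 / (5×24)
  = 1 − 180/120 = 1 − 1.5000 ≈ -0.500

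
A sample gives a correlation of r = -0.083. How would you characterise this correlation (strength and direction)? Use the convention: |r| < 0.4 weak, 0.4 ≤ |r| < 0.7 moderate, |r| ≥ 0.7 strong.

weak negative

r = -0.083 < 0 so the relationship is negative.
|r| = 0.083, which falls in the weak range.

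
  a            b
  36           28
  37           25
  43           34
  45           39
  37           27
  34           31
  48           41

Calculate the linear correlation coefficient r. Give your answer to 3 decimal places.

0.880

n = 7, Σa = 280, Σb = 225, Σa² = 11368, Σb² = 7457, Σab = 9171
nΣab − ΣaΣb = 64197 − 63000 = 1197
nΣa² − (Σa)² = 79576 − 78400 = 1176; nΣb² − (Σb)² = 52199 − 50625 = 1574
r = 1197 / √(1176 × 1574) = 1197 / 1360.5234 ≈ 0.880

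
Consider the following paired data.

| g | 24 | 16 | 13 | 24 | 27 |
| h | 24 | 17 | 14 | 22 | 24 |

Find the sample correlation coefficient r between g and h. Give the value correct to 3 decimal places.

n = 5, Σg = 104, Σh = 101, Σg² = 2306, Σh² = 2121, Σgh = 2206
nΣgh − ΣgΣh = 11030 − 10504 = 526
nΣg² − (Σg)² = 11530 − 10816 = 714; nΣh² − (Σh)² = 10605 − 10201 = 404
r = 526 / √(714 × 404) = 526 / 537.0810 ≈ 0.979

0.979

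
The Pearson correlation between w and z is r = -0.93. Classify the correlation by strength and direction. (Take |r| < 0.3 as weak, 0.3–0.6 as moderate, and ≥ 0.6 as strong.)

strong negative

r = -0.93 < 0 so the relationship is negative.
|r| = 0.93, which falls in the strong range.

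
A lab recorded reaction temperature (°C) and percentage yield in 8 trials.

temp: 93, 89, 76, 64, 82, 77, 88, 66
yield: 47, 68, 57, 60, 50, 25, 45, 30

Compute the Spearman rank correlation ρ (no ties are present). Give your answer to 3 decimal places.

Rank temp: 8, 7, 3, 1, 5, 4, 6, 2
Rank yield: 4, 8, 6, 7, 5, 1, 3, 2
d = rank(temp) − rank(yield): 4, -1, -3, -6, 0, 3, 3, 0; Σd² = 80
ρ = 1 − 6Σd² / [n(n²−1)] = 1 − 6×80 / (8×63) = 1 − 480/504 ≈ 0.048

0.048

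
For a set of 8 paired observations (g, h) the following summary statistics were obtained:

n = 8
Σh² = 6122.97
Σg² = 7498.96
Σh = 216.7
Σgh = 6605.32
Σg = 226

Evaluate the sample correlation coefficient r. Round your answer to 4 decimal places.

0.9104

r = (nΣgh − ΣgΣh) / √[(nΣg² − (Σg)²)(nΣh² − (Σh)²)]
Numerator: 8×6605.32 − 226×216.7 = 3868.36
Denominator: √[(59991.68 − 51076)(48983.76 − 46958.89)] = √[8915.68 × 2024.87] = 4248.8931
r = 3868.36 / 4248.8931 ≈ 0.9104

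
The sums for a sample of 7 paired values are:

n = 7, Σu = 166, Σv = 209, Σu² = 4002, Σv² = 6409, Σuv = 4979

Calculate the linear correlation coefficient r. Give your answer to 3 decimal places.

0.216

r = (nΣuv − ΣuΣv) / √[(nΣu² − (Σu)²)(nΣv² − (Σv)²)]
Numerator: 7×4979 − 166×209 = 159
Denominator: √[(28014 − 27556)(44863 − 43681)] = √[458 × 1182] = 735.7690
r = 159 / 735.7690 ≈ 0.216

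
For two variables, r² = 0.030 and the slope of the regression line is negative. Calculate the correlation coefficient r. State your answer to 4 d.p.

|r| = √0.030 = 0.1732
The association is negative, so r = −0.1732.

-0.1732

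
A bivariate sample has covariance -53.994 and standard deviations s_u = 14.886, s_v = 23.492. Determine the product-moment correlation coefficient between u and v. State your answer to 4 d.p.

-0.1544

r = Cov(u,v) / (s_u · s_v) = -53.994 / (14.886 × 23.492)
  = -53.994 / 349.7019 ≈ -0.1544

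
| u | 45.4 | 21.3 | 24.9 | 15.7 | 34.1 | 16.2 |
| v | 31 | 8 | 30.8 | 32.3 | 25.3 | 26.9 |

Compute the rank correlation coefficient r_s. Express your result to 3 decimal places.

Rank u: 6, 3, 4, 1, 5, 2
Rank v: 5, 1, 4, 6, 2, 3
d = rank(u) − rank(v): 1, 2, 0, -5, 3, -1; Σd² = 40
ρ = 1 − 6Σd² / [n(n²−1)] = 1 − 6×40 / (6×35) = 1 − 240/210 ≈ -0.143

-0.143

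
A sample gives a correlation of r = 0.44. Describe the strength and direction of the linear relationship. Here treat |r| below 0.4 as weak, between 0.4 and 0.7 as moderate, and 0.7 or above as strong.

moderate positive

r = 0.44 > 0 so the relationship is positive.
|r| = 0.44, which falls in the moderate range.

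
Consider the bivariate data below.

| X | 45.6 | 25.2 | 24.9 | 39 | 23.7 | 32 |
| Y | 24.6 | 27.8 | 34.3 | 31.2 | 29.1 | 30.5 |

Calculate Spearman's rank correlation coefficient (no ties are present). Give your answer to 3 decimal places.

-0.314

Rank X: 6, 3, 2, 5, 1, 4
Rank Y: 1, 2, 6, 5, 3, 4
d = rank(X) − rank(Y): 5, 1, -4, 0, -2, 0; Σd² = 46
ρ = 1 − 6Σd² / [n(n²−1)] = 1 − 6×46 / (6×35) = 1 − 276/210 ≈ -0.314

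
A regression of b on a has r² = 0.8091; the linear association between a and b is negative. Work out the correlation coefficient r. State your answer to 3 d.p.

-0.899

|r| = √0.8091 = 0.899
The association is negative, so r = −0.899.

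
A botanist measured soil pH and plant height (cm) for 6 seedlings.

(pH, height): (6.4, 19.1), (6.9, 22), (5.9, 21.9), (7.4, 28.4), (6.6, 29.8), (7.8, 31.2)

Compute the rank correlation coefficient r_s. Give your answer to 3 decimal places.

0.771

Rank pH: 2, 4, 1, 5, 3, 6
Rank height: 1, 3, 2, 4, 5, 6
d = rank(pH) − rank(height): 1, 1, -1, 1, -2, 0; Σd² = 8
ρ = 1 − 6Σd² / [n(n²−1)] = 1 − 6×8 / (6×35) = 1 − 48/210 ≈ 0.771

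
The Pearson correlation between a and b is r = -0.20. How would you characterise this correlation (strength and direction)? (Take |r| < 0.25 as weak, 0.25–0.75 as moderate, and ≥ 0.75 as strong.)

weak negative

r = -0.20 < 0 so the relationship is negative.
|r| = 0.20, which falls in the weak range.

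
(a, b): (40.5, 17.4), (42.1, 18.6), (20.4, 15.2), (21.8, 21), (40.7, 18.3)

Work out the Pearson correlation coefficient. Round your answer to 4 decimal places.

n = 5, Σa = 165.5, Σb = 90.5, Σa² = 5960.55, Σb² = 1655.65, Σab = 3000.45
nΣab − ΣaΣb = 15002.25 − 14977.75 = 24.5
nΣa² − (Σa)² = 29802.75 − 27390.25 = 2412.5; nΣb² − (Σb)² = 8278.25 − 8190.25 = 88
r = 24.5 / √(2412.5 × 88) = 24.5 / 460.7602 ≈ 0.0532

0.0532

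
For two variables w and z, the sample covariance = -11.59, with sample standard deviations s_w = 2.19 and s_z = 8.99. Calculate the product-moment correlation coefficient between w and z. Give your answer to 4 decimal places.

r = Cov(w,z) / (s_w · s_z) = -11.59 / (2.19 × 8.99)
  = -11.59 / 19.6881 ≈ -0.5887

-0.5887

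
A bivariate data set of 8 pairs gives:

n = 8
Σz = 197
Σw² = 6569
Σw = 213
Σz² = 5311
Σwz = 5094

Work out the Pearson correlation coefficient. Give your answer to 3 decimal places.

r = (nΣwz − ΣwΣz) / √[(nΣw² − (Σw)²)(nΣz² − (Σz)²)]
Numerator: 8×5094 − 213×197 = -1209
Denominator: √[(52552 − 45369)(42488 − 38809)] = √[7183 × 3679] = 5140.6475
r = -1209 / 5140.6475 ≈ -0.235

-0.235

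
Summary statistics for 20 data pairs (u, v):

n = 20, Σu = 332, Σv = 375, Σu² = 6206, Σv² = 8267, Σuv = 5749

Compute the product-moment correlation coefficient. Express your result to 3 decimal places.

r = (nΣuv − ΣuΣv) / √[(nΣu² − (Σu)²)(nΣv² − (Σv)²)]
Numerator: 20×5749 − 332×375 = -9520
Denominator: √[(124120 − 110224)(165340 − 140625)] = √[13896 × 24715] = 18532.1245
r = -9520 / 18532.1245 ≈ -0.514

-0.514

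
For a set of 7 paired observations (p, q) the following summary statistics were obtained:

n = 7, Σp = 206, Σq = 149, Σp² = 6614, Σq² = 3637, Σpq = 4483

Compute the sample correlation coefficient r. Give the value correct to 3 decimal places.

0.194

r = (nΣpq − ΣpΣq) / √[(nΣp² − (Σp)²)(nΣq² − (Σq)²)]
Numerator: 7×4483 − 206×149 = 687
Denominator: √[(46298 − 42436)(25459 − 22201)] = √[3862 × 3258] = 3547.1673
r = 687 / 3547.1673 ≈ 0.194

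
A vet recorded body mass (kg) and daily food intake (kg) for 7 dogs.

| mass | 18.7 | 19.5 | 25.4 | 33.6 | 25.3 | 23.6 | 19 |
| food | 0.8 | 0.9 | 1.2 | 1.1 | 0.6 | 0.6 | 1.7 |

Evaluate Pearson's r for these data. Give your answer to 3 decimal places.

n = 7, Σx = 165.1, Σy = 6.9, Σx² = 4062.11, Σy² = 7.71, Σxy = 161.59
nΣxy − ΣxΣy = 1131.13 − 1139.19 = -8.06
nΣx² − (Σx)² = 28434.77 − 27258.01 = 1176.76; nΣy² − (Σy)² = 53.97 − 47.61 = 6.36
r = -8.06 / √(1176.76 × 6.36) = -8.06 / 86.5112 ≈ -0.093

-0.093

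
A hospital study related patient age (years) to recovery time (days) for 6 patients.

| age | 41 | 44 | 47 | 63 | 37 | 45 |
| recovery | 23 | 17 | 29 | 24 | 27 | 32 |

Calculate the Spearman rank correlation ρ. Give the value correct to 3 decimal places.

0.257

Rank age: 2, 3, 5, 6, 1, 4
Rank recovery: 2, 1, 5, 3, 4, 6
d = rank(age) − rank(recovery): 0, 2, 0, 3, -3, -2; Σd² = 26
ρ = 1 − 6Σd² / [n(n²−1)] = 1 − 6×26 / (6×35) = 1 − 156/210 ≈ 0.257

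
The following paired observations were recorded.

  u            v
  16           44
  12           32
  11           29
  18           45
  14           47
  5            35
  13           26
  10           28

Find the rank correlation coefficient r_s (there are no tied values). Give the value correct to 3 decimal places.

0.548

Rank u: 7, 4, 3, 8, 6, 1, 5, 2
Rank v: 6, 4, 3, 7, 8, 5, 1, 2
d = rank(u) − rank(v): 1, 0, 0, 1, -2, -4, 4, 0; Σd² = 38
ρ = 1 − 6Σd² / [n(n²−1)] = 1 − 6×38 / (8×63) = 1 − 228/504 ≈ 0.548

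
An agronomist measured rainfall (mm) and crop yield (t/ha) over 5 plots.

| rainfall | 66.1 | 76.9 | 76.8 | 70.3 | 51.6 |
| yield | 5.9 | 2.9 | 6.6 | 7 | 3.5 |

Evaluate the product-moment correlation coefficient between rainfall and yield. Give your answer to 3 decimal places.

n = 5, Σx = 341.7, Σy = 25.9, Σx² = 23785.71, Σy² = 148.03, Σxy = 1792.58
nΣxy − ΣxΣy = 8962.9 − 8850.03 = 112.87
nΣx² − (Σx)² = 118928.55 − 116758.89 = 2169.66; nΣy² − (Σy)² = 740.15 − 670.81 = 69.34
r = 112.87 / √(2169.66 × 69.34) = 112.87 / 387.8714 ≈ 0.291

0.291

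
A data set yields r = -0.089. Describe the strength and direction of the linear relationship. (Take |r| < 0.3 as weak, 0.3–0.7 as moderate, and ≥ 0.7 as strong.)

r = -0.089 < 0 so the relationship is negative.
|r| = 0.089, which falls in the weak range.

weak negative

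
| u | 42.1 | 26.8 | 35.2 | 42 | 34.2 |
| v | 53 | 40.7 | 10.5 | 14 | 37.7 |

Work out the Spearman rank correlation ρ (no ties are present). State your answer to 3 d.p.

Rank u: 5, 1, 3, 4, 2
Rank v: 5, 4, 1, 2, 3
d = rank(u) − rank(v): 0, -3, 2, 2, -1; Σd² = 18
ρ = 1 − 6Σd² / [n(n²−1)] = 1 − 6×18 / (5×24) = 1 − 108/120 ≈ 0.100

0.100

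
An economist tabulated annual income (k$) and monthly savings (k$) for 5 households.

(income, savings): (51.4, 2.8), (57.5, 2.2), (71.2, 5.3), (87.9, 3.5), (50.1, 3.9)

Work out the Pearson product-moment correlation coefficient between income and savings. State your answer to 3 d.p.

0.329

n = 5, Σx = 318.1, Σy = 17.7, Σx² = 21254.07, Σy² = 68.23, Σxy = 1150.82
nΣxy − ΣxΣy = 5754.1 − 5630.37 = 123.73
nΣx² − (Σx)² = 106270.35 − 101187.61 = 5082.74; nΣy² − (Σy)² = 341.15 − 313.29 = 27.86
r = 123.73 / √(5082.74 × 27.86) = 123.73 / 376.3046 ≈ 0.329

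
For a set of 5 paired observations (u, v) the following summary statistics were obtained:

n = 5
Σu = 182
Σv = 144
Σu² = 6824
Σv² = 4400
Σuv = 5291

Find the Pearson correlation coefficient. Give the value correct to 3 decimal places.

r = (nΣuv − ΣuΣv) / √[(nΣu² − (Σu)²)(nΣv² − (Σv)²)]
Numerator: 5×5291 − 182×144 = 247
Denominator: √[(34120 − 33124)(22000 − 20736)] = √[996 × 1264] = 1122.0267
r = 247 / 1122.0267 ≈ 0.220

0.220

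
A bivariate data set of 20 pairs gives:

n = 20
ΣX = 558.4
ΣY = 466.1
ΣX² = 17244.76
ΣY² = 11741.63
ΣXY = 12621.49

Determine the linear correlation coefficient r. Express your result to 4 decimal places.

r = (nΣXY − ΣXΣY) / √[(nΣX² − (ΣX)²)(nΣY² − (ΣY)²)]
Numerator: 20×12621.49 − 558.4×466.1 = -7840.44
Denominator: √[(344895.2 − 311810.56)(234832.6 − 217249.21)] = √[33084.64 × 17583.39] = 24119.2895
r = -7840.44 / 24119.2895 ≈ -0.3251

-0.3251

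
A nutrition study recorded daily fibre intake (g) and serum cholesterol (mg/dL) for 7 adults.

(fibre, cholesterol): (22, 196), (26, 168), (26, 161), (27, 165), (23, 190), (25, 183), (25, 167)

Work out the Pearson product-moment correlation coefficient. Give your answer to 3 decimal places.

n = 7, Σx = 174, Σy = 1230, Σx² = 4344, Σy² = 217264, Σxy = 30441
nΣxy − ΣxΣy = 213087 − 214020 = -933
nΣx² − (Σx)² = 30408 − 30276 = 132; nΣy² − (Σy)² = 1520848 − 1512900 = 7948
r = -933 / √(132 × 7948) = -933 / 1024.2734 ≈ -0.911

-0.911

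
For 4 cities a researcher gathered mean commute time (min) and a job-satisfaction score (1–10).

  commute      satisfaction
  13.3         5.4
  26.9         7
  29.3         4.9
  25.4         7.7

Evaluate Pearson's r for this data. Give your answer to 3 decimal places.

n = 4, Σx = 94.9, Σy = 25, Σx² = 2404.15, Σy² = 161.46, Σxy = 599.27
nΣxy − ΣxΣy = 2397.08 − 2372.5 = 24.58
nΣx² − (Σx)² = 9616.6 − 9006.01 = 610.59; nΣy² − (Σy)² = 645.84 − 625 = 20.84
r = 24.58 / √(610.59 × 20.84) = 24.58 / 112.8038 ≈ 0.218

0.218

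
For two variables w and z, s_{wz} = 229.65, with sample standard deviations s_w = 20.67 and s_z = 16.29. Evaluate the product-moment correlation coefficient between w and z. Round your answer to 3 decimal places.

r = Cov(w,z) / (s_w · s_z) = 229.65 / (20.67 × 16.29)
  = 229.65 / 336.7143 ≈ 0.682

0.682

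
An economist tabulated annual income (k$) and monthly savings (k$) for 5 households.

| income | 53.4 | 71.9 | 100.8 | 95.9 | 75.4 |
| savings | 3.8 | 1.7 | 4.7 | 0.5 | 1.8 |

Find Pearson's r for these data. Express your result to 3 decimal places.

-0.083

n = 5, Σx = 397.4, Σy = 12.5, Σx² = 33063.78, Σy² = 42.91, Σxy = 982.58
nΣxy − ΣxΣy = 4912.9 − 4967.5 = -54.6
nΣx² − (Σx)² = 165318.9 − 157926.76 = 7392.14; nΣy² − (Σy)² = 214.55 − 156.25 = 58.3
r = -54.6 / √(7392.14 × 58.3) = -54.6 / 656.4768 ≈ -0.083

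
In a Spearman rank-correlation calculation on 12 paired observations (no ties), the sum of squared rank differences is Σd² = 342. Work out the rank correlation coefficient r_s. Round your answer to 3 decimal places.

ρ = 1 − 6Σd² / [n(n²−1)] = 1 − 6×342 / (12×143)
  = 1 − 2052/1716 = 1 − 1.1958 ≈ -0.196

-0.196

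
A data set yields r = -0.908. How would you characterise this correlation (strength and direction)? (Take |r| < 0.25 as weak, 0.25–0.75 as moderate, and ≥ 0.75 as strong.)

r = -0.908 < 0 so the relationship is negative.
|r| = 0.908, which falls in the strong range.

strong negative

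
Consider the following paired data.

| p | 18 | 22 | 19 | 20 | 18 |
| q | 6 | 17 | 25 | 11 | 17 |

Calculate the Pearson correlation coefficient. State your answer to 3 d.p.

n = 5, Σp = 97, Σq = 76, Σp² = 1893, Σq² = 1360, Σpq = 1483
nΣpq − ΣpΣq = 7415 − 7372 = 43
nΣp² − (Σp)² = 9465 − 9409 = 56; nΣq² − (Σq)² = 6800 − 5776 = 1024
r = 43 / √(56 × 1024) = 43 / 239.4661 ≈ 0.180

0.180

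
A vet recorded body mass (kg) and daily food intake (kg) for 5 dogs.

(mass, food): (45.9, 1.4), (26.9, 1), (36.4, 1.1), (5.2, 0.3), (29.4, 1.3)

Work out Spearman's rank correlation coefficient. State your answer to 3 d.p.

Rank mass: 5, 2, 4, 1, 3
Rank food: 5, 2, 3, 1, 4
d = rank(mass) − rank(food): 0, 0, 1, 0, -1; Σd² = 2
ρ = 1 − 6Σd² / [n(n²−1)] = 1 − 6×2 / (5×24) = 1 − 12/120 ≈ 0.900

0.900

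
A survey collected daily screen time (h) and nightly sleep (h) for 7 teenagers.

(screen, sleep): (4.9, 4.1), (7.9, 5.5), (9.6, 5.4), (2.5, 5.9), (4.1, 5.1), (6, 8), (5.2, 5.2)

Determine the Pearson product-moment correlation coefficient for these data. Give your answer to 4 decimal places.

0.0564

n = 7, Σx = 40.2, Σy = 39.2, Σx² = 264.68, Σy² = 228.08, Σxy = 226.08
nΣxy − ΣxΣy = 1582.56 − 1575.84 = 6.72
nΣx² − (Σx)² = 1852.76 − 1616.04 = 236.72; nΣy² − (Σy)² = 1596.56 − 1536.64 = 59.92
r = 6.72 / √(236.72 × 59.92) = 6.72 / 119.0977 ≈ 0.0564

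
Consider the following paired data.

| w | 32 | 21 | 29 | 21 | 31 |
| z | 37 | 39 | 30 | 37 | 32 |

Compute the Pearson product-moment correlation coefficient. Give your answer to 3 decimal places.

n = 5, Σw = 134, Σz = 175, Σw² = 3708, Σz² = 6183, Σwz = 4642
nΣwz − ΣwΣz = 23210 − 23450 = -240
nΣw² − (Σw)² = 18540 − 17956 = 584; nΣz² − (Σz)² = 30915 − 30625 = 290
r = -240 / √(584 × 290) = -240 / 411.5337 ≈ -0.583

-0.583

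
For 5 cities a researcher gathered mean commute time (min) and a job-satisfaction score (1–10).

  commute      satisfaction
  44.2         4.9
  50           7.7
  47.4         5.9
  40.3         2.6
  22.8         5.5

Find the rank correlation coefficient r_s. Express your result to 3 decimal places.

0.700

Rank commute: 3, 5, 4, 2, 1
Rank satisfaction: 2, 5, 4, 1, 3
d = rank(commute) − rank(satisfaction): 1, 0, 0, 1, -2; Σd² = 6
ρ = 1 − 6Σd² / [n(n²−1)] = 1 − 6×6 / (5×24) = 1 − 36/120 ≈ 0.700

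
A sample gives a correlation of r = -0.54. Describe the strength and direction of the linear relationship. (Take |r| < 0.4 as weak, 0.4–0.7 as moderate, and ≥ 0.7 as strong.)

r = -0.54 < 0 so the relationship is negative.
|r| = 0.54, which falls in the moderate range.

moderate negative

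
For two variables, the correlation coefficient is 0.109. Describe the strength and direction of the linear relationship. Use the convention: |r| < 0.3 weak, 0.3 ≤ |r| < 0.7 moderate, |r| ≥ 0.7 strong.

weak positive

r = 0.109 > 0 so the relationship is positive.
|r| = 0.109, which falls in the weak range.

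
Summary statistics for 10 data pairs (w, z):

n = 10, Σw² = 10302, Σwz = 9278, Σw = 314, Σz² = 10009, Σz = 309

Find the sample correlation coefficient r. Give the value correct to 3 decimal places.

r = (nΣwz − ΣwΣz) / √[(nΣw² − (Σw)²)(nΣz² − (Σz)²)]
Numerator: 10×9278 − 314×309 = -4246
Denominator: √[(103020 − 98596)(100090 − 95481)] = √[4424 × 4609] = 4515.5527
r = -4246 / 4515.5527 ≈ -0.940

-0.940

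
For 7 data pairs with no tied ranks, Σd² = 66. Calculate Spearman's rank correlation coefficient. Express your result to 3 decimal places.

ρ = 1 − 6Σd² / [n(n²−1)] = 1 − 6×66 / (7×48)
  = 1 − 396/336 = 1 − 1.1786 ≈ -0.179

-0.179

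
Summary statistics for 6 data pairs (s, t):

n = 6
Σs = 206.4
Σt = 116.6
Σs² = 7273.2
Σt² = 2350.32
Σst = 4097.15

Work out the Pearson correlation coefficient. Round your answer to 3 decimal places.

0.713

r = (nΣst − ΣsΣt) / √[(nΣs² − (Σs)²)(nΣt² − (Σt)²)]
Numerator: 6×4097.15 − 206.4×116.6 = 516.66
Denominator: √[(43639.2 − 42600.96)(14101.92 − 13595.56)] = √[1038.24 × 506.36] = 725.0677
r = 516.66 / 725.0677 ≈ 0.713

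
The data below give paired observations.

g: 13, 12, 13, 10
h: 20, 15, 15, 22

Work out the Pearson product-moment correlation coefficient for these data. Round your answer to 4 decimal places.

n = 4, Σg = 48, Σh = 72, Σg² = 582, Σh² = 1334, Σgh = 855
nΣgh − ΣgΣh = 3420 − 3456 = -36
nΣg² − (Σg)² = 2328 − 2304 = 24; nΣh² − (Σh)² = 5336 − 5184 = 152
r = -36 / √(24 × 152) = -36 / 60.3987 ≈ -0.5960

-0.5960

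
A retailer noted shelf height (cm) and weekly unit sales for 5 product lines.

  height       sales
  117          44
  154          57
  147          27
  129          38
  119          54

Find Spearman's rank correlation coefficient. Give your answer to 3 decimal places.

Rank height: 1, 5, 4, 3, 2
Rank sales: 3, 5, 1, 2, 4
d = rank(height) − rank(sales): -2, 0, 3, 1, -2; Σd² = 18
ρ = 1 − 6Σd² / [n(n²−1)] = 1 − 6×18 / (5×24) = 1 − 108/120 ≈ 0.100

0.100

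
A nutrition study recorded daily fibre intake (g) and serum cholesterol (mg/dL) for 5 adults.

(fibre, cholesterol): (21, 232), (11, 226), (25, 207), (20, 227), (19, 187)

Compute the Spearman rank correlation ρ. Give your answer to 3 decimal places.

0.200

Rank fibre: 4, 1, 5, 3, 2
Rank cholesterol: 5, 3, 2, 4, 1
d = rank(fibre) − rank(cholesterol): -1, -2, 3, -1, 1; Σd² = 16
ρ = 1 − 6Σd² / [n(n²−1)] = 1 − 6×16 / (5×24) = 1 − 96/120 ≈ 0.200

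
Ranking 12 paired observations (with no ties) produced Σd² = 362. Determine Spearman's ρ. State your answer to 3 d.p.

-0.266

ρ = 1 − 6Σd² / [n(n²−1)] = 1 − 6×362 / (12×143)
  = 1 − 2172/1716 = 1 − 1.2657 ≈ -0.266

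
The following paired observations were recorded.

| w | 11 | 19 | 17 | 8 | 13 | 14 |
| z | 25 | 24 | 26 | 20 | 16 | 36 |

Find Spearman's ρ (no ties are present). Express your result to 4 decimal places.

0.3714

Rank w: 2, 6, 5, 1, 3, 4
Rank z: 4, 3, 5, 2, 1, 6
d = rank(w) − rank(z): -2, 3, 0, -1, 2, -2; Σd² = 22
ρ = 1 − 6Σd² / [n(n²−1)] = 1 − 6×22 / (6×35) = 1 − 132/210 ≈ 0.3714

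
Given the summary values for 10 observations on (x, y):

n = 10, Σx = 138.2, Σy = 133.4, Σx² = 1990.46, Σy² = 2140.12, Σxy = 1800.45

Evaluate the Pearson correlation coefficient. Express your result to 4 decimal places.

-0.2531

r = (nΣxy − ΣxΣy) / √[(nΣx² − (Σx)²)(nΣy² − (Σy)²)]
Numerator: 10×1800.45 − 138.2×133.4 = -431.38
Denominator: √[(19904.6 − 19099.24)(21401.2 − 17795.56)] = √[805.36 × 3605.64] = 1704.0652
r = -431.38 / 1704.0652 ≈ -0.2531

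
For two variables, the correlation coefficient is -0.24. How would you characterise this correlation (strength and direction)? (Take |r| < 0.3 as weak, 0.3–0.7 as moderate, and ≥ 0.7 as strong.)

r = -0.24 < 0 so the relationship is negative.
|r| = 0.24, which falls in the weak range.

weak negative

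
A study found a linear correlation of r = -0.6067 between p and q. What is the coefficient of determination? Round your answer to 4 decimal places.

0.3681

r² = (-0.6067)² = 0.3681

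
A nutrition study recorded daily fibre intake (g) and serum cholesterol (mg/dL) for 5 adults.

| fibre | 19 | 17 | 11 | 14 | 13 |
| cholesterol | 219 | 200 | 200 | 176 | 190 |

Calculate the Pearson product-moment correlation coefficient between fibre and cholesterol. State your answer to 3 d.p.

0.582

n = 5, Σx = 74, Σy = 985, Σx² = 1136, Σy² = 195037, Σxy = 14695
nΣxy − ΣxΣy = 73475 − 72890 = 585
nΣx² − (Σx)² = 5680 − 5476 = 204; nΣy² − (Σy)² = 975185 − 970225 = 4960
r = 585 / √(204 × 4960) = 585 / 1005.9026 ≈ 0.582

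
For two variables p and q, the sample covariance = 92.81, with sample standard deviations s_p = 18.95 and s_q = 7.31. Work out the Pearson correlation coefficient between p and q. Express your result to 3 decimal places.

0.670

r = Cov(p,q) / (s_p · s_q) = 92.81 / (18.95 × 7.31)
  = 92.81 / 138.5245 ≈ 0.670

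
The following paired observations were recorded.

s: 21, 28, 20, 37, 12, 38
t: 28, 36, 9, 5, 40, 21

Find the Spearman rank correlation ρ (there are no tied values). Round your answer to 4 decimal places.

Rank s: 3, 4, 2, 5, 1, 6
Rank t: 4, 5, 2, 1, 6, 3
d = rank(s) − rank(t): -1, -1, 0, 4, -5, 3; Σd² = 52
ρ = 1 − 6Σd² / [n(n²−1)] = 1 − 6×52 / (6×35) = 1 − 312/210 ≈ -0.4857

-0.4857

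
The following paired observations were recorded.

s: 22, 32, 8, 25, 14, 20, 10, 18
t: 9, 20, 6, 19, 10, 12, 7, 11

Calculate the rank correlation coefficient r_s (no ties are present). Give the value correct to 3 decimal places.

Rank s: 6, 8, 1, 7, 3, 5, 2, 4
Rank t: 3, 8, 1, 7, 4, 6, 2, 5
d = rank(s) − rank(t): 3, 0, 0, 0, -1, -1, 0, -1; Σd² = 12
ρ = 1 − 6Σd² / [n(n²−1)] = 1 − 6×12 / (8×63) = 1 − 72/504 ≈ 0.857

0.857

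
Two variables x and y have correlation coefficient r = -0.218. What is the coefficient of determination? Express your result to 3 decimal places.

r² = (-0.218)² = 0.048

0.048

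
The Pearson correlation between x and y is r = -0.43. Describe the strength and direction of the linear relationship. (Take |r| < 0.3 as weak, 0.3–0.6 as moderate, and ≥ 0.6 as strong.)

moderate negative

r = -0.43 < 0 so the relationship is negative.
|r| = 0.43, which falls in the moderate range.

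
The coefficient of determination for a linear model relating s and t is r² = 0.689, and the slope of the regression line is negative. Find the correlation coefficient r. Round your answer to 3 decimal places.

|r| = √0.689 = 0.830
The association is negative, so r = −0.830.

-0.830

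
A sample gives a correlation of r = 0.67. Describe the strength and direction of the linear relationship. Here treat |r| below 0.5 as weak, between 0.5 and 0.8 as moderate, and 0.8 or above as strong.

moderate positive

r = 0.67 > 0 so the relationship is positive.
|r| = 0.67, which falls in the moderate range.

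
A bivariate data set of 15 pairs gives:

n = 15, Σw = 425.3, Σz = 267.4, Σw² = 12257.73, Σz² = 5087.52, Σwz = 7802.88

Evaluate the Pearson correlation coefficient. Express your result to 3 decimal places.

0.876

r = (nΣwz − ΣwΣz) / √[(nΣw² − (Σw)²)(nΣz² − (Σz)²)]
Numerator: 15×7802.88 − 425.3×267.4 = 3317.98
Denominator: √[(183865.95 − 180880.09)(76312.8 − 71502.76)] = √[2985.86 × 4810.04] = 3789.7369
r = 3317.98 / 3789.7369 ≈ 0.876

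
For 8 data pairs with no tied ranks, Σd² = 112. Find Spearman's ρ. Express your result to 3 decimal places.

-0.333

ρ = 1 − 6Σd² / [n(n²−1)] = 1 − 6×112 / (8×63)
  = 1 − 672/504 = 1 − 1.3333 ≈ -0.333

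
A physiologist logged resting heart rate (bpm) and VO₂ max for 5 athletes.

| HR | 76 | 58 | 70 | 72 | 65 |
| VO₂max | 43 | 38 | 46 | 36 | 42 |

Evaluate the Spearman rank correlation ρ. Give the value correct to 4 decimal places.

0.2000

Rank HR: 5, 1, 3, 4, 2
Rank VO₂max: 4, 2, 5, 1, 3
d = rank(HR) − rank(VO₂max): 1, -1, -2, 3, -1; Σd² = 16
ρ = 1 − 6Σd² / [n(n²−1)] = 1 − 6×16 / (5×24) = 1 − 96/120 ≈ 0.2000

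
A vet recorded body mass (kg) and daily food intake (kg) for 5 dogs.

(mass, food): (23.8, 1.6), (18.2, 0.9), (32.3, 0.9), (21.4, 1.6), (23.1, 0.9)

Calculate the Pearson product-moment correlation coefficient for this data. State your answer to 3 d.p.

n = 5, Σx = 118.8, Σy = 5.9, Σx² = 2932.54, Σy² = 7.55, Σxy = 138.56
nΣxy − ΣxΣy = 692.8 − 700.92 = -8.12
nΣx² − (Σx)² = 14662.7 − 14113.44 = 549.26; nΣy² − (Σy)² = 37.75 − 34.81 = 2.94
r = -8.12 / √(549.26 × 2.94) = -8.12 / 40.1849 ≈ -0.202

-0.202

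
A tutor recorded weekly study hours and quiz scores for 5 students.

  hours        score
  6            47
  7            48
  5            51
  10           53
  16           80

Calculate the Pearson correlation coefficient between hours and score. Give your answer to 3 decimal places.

0.934

n = 5, Σx = 44, Σy = 279, Σx² = 466, Σy² = 16323, Σxy = 2683
nΣxy − ΣxΣy = 13415 − 12276 = 1139
nΣx² − (Σx)² = 2330 − 1936 = 394; nΣy² − (Σy)² = 81615 − 77841 = 3774
r = 1139 / √(394 × 3774) = 1139 / 1219.4081 ≈ 0.934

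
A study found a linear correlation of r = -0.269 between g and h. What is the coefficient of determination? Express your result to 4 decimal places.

r² = (-0.269)² = 0.0724

0.0724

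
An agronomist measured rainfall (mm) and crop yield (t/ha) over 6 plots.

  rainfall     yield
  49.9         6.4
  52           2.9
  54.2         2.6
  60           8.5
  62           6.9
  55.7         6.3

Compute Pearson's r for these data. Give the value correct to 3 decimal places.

n = 6, Σx = 333.8, Σy = 33.6, Σx² = 18678.14, Σy² = 215.68, Σxy = 1899.79
nΣxy − ΣxΣy = 11398.74 − 11215.68 = 183.06
nΣx² − (Σx)² = 112068.84 − 111422.44 = 646.4; nΣy² − (Σy)² = 1294.08 − 1128.96 = 165.12
r = 183.06 / √(646.4 × 165.12) = 183.06 / 326.7010 ≈ 0.560

0.560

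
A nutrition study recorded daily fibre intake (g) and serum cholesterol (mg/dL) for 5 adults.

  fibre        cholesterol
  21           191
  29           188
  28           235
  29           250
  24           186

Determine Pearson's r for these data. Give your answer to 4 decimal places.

0.5739

n = 5, Σx = 131, Σy = 1050, Σx² = 3483, Σy² = 224146, Σxy = 27757
nΣxy − ΣxΣy = 138785 − 137550 = 1235
nΣx² − (Σx)² = 17415 − 17161 = 254; nΣy² − (Σy)² = 1120730 − 1102500 = 18230
r = 1235 / √(254 × 18230) = 1235 / 2151.8411 ≈ 0.5739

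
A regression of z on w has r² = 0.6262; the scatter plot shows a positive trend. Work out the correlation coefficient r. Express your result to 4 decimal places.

|r| = √0.6262 = 0.7913
The association is positive, so r = 0.7913.

0.7913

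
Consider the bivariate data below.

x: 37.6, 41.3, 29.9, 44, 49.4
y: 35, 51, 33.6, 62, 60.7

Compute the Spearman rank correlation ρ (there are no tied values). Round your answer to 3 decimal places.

Rank x: 2, 3, 1, 4, 5
Rank y: 2, 3, 1, 5, 4
d = rank(x) − rank(y): 0, 0, 0, -1, 1; Σd² = 2
ρ = 1 − 6Σd² / [n(n²−1)] = 1 − 6×2 / (5×24) = 1 − 12/120 ≈ 0.900

0.900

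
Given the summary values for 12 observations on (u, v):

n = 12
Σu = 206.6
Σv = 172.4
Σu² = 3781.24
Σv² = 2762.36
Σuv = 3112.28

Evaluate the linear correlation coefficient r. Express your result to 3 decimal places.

0.570

r = (nΣuv − ΣuΣv) / √[(nΣu² − (Σu)²)(nΣv² − (Σv)²)]
Numerator: 12×3112.28 − 206.6×172.4 = 1729.52
Denominator: √[(45374.88 − 42683.56)(33148.32 − 29721.76)] = √[2691.32 × 3426.56] = 3036.7696
r = 1729.52 / 3036.7696 ≈ 0.570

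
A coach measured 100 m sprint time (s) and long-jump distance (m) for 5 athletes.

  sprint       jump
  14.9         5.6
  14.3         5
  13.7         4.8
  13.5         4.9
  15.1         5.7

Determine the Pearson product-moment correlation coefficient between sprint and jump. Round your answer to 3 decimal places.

n = 5, Σx = 71.5, Σy = 26, Σx² = 1024.45, Σy² = 135.9, Σxy = 372.92
nΣxy − ΣxΣy = 1864.6 − 1859 = 5.6
nΣx² − (Σx)² = 5122.25 − 5112.25 = 10; nΣy² − (Σy)² = 679.5 − 676 = 3.5
r = 5.6 / √(10 × 3.5) = 5.6 / 5.9161 ≈ 0.947

0.947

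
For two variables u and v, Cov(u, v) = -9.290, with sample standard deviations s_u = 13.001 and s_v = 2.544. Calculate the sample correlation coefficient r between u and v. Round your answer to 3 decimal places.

r = Cov(u,v) / (s_u · s_v) = -9.290 / (13.001 × 2.544)
  = -9.290 / 33.0745 ≈ -0.281

-0.281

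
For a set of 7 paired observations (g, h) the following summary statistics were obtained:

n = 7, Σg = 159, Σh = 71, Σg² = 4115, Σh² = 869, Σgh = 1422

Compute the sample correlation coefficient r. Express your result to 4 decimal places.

r = (nΣgh − ΣgΣh) / √[(nΣg² − (Σg)²)(nΣh² − (Σh)²)]
Numerator: 7×1422 − 159×71 = -1335
Denominator: √[(28805 − 25281)(6083 − 5041)] = √[3524 × 1042] = 1916.2484
r = -1335 / 1916.2484 ≈ -0.6967

-0.6967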